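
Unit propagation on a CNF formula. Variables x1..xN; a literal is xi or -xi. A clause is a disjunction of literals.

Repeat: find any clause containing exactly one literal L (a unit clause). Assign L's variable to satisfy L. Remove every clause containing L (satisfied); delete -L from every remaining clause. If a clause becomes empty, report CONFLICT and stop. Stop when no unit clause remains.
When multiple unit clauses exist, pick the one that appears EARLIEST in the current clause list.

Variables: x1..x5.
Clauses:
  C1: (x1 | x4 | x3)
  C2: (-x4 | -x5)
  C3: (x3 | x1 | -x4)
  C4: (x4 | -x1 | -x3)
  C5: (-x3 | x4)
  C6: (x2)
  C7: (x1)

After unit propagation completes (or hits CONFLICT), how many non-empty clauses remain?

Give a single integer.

unit clause [2] forces x2=T; simplify:
  satisfied 1 clause(s); 6 remain; assigned so far: [2]
unit clause [1] forces x1=T; simplify:
  drop -1 from [4, -1, -3] -> [4, -3]
  satisfied 3 clause(s); 3 remain; assigned so far: [1, 2]

Answer: 3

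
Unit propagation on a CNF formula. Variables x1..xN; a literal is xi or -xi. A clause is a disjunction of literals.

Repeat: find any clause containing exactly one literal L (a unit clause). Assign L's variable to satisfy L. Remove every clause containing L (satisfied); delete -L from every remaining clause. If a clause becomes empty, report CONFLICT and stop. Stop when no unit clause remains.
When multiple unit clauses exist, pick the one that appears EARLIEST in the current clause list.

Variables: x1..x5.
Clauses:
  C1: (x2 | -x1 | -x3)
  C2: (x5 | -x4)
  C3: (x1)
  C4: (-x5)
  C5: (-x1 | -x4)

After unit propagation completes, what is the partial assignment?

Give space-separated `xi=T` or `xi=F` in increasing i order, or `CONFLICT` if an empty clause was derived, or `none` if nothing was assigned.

unit clause [1] forces x1=T; simplify:
  drop -1 from [2, -1, -3] -> [2, -3]
  drop -1 from [-1, -4] -> [-4]
  satisfied 1 clause(s); 4 remain; assigned so far: [1]
unit clause [-5] forces x5=F; simplify:
  drop 5 from [5, -4] -> [-4]
  satisfied 1 clause(s); 3 remain; assigned so far: [1, 5]
unit clause [-4] forces x4=F; simplify:
  satisfied 2 clause(s); 1 remain; assigned so far: [1, 4, 5]

Answer: x1=T x4=F x5=F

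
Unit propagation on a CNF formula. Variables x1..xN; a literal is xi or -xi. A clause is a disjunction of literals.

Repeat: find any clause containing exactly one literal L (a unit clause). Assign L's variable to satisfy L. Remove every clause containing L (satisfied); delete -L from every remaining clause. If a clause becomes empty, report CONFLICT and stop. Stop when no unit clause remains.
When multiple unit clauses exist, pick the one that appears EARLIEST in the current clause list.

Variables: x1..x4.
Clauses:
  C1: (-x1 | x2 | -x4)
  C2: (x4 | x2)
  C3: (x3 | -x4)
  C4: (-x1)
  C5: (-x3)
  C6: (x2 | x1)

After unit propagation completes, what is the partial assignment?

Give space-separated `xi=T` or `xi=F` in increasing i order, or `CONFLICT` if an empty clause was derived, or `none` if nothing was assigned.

unit clause [-1] forces x1=F; simplify:
  drop 1 from [2, 1] -> [2]
  satisfied 2 clause(s); 4 remain; assigned so far: [1]
unit clause [-3] forces x3=F; simplify:
  drop 3 from [3, -4] -> [-4]
  satisfied 1 clause(s); 3 remain; assigned so far: [1, 3]
unit clause [-4] forces x4=F; simplify:
  drop 4 from [4, 2] -> [2]
  satisfied 1 clause(s); 2 remain; assigned so far: [1, 3, 4]
unit clause [2] forces x2=T; simplify:
  satisfied 2 clause(s); 0 remain; assigned so far: [1, 2, 3, 4]

Answer: x1=F x2=T x3=F x4=F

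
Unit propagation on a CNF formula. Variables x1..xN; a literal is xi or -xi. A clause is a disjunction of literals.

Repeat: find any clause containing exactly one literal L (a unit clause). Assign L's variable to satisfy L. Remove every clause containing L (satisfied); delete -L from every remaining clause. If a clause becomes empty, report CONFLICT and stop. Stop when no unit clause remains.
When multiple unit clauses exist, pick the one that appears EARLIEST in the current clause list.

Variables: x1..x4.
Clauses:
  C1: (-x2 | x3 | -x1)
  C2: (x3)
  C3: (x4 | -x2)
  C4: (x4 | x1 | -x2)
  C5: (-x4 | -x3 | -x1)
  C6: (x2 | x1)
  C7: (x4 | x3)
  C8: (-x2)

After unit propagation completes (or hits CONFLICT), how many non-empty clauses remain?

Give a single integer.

unit clause [3] forces x3=T; simplify:
  drop -3 from [-4, -3, -1] -> [-4, -1]
  satisfied 3 clause(s); 5 remain; assigned so far: [3]
unit clause [-2] forces x2=F; simplify:
  drop 2 from [2, 1] -> [1]
  satisfied 3 clause(s); 2 remain; assigned so far: [2, 3]
unit clause [1] forces x1=T; simplify:
  drop -1 from [-4, -1] -> [-4]
  satisfied 1 clause(s); 1 remain; assigned so far: [1, 2, 3]
unit clause [-4] forces x4=F; simplify:
  satisfied 1 clause(s); 0 remain; assigned so far: [1, 2, 3, 4]

Answer: 0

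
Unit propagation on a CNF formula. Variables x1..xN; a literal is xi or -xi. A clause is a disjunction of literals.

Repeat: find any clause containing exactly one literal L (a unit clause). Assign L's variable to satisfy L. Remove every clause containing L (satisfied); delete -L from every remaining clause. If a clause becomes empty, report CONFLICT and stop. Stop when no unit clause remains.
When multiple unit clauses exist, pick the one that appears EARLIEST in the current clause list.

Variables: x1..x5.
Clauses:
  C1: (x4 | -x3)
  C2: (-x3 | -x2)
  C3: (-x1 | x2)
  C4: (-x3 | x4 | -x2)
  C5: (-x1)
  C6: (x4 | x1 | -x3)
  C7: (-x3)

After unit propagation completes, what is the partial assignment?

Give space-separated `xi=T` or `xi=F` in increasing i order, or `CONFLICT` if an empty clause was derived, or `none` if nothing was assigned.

unit clause [-1] forces x1=F; simplify:
  drop 1 from [4, 1, -3] -> [4, -3]
  satisfied 2 clause(s); 5 remain; assigned so far: [1]
unit clause [-3] forces x3=F; simplify:
  satisfied 5 clause(s); 0 remain; assigned so far: [1, 3]

Answer: x1=F x3=F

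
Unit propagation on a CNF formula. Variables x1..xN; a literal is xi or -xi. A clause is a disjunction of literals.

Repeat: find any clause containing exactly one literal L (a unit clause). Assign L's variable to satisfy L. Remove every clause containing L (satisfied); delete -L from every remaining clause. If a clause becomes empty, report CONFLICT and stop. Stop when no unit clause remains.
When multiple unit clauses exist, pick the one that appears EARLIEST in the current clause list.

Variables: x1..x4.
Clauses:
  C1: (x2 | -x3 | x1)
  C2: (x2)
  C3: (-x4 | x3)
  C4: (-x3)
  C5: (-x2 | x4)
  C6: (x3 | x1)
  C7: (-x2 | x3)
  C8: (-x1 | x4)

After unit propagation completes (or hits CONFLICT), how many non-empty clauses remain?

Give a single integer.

unit clause [2] forces x2=T; simplify:
  drop -2 from [-2, 4] -> [4]
  drop -2 from [-2, 3] -> [3]
  satisfied 2 clause(s); 6 remain; assigned so far: [2]
unit clause [-3] forces x3=F; simplify:
  drop 3 from [-4, 3] -> [-4]
  drop 3 from [3, 1] -> [1]
  drop 3 from [3] -> [] (empty!)
  satisfied 1 clause(s); 5 remain; assigned so far: [2, 3]
CONFLICT (empty clause)

Answer: 4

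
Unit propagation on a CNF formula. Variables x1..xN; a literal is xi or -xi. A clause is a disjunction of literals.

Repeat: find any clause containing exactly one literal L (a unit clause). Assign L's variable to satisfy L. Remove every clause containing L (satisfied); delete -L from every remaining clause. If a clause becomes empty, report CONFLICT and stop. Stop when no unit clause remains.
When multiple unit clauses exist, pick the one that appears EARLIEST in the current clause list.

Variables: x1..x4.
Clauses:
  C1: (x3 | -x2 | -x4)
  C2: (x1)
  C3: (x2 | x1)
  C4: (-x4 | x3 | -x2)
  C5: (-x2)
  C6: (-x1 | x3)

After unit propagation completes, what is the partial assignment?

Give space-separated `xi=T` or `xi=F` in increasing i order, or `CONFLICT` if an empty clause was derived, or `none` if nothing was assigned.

Answer: x1=T x2=F x3=T

Derivation:
unit clause [1] forces x1=T; simplify:
  drop -1 from [-1, 3] -> [3]
  satisfied 2 clause(s); 4 remain; assigned so far: [1]
unit clause [-2] forces x2=F; simplify:
  satisfied 3 clause(s); 1 remain; assigned so far: [1, 2]
unit clause [3] forces x3=T; simplify:
  satisfied 1 clause(s); 0 remain; assigned so far: [1, 2, 3]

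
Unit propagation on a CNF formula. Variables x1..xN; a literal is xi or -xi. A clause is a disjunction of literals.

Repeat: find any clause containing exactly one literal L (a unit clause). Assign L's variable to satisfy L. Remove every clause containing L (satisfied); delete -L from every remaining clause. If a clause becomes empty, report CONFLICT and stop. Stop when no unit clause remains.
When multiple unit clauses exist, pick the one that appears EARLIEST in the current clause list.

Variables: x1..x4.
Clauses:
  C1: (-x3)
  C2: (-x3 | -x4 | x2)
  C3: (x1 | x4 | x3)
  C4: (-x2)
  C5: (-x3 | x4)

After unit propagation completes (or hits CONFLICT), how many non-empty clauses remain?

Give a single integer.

unit clause [-3] forces x3=F; simplify:
  drop 3 from [1, 4, 3] -> [1, 4]
  satisfied 3 clause(s); 2 remain; assigned so far: [3]
unit clause [-2] forces x2=F; simplify:
  satisfied 1 clause(s); 1 remain; assigned so far: [2, 3]

Answer: 1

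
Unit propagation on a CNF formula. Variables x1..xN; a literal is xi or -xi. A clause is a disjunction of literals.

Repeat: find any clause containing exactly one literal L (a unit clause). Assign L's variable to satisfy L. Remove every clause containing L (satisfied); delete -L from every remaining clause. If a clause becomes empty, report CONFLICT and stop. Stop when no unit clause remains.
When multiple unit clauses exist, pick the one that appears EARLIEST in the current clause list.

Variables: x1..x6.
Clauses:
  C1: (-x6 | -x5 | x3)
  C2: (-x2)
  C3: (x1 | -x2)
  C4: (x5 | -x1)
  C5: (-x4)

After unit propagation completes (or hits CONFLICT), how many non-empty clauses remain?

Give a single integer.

unit clause [-2] forces x2=F; simplify:
  satisfied 2 clause(s); 3 remain; assigned so far: [2]
unit clause [-4] forces x4=F; simplify:
  satisfied 1 clause(s); 2 remain; assigned so far: [2, 4]

Answer: 2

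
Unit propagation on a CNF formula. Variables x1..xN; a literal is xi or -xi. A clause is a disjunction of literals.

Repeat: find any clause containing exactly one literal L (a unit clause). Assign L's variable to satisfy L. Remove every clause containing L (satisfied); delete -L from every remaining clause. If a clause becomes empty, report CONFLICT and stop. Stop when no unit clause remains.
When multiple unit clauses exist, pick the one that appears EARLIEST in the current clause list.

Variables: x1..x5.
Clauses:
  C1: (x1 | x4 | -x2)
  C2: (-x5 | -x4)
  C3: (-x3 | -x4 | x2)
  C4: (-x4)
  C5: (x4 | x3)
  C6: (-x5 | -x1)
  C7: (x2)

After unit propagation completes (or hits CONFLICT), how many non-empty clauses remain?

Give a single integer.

unit clause [-4] forces x4=F; simplify:
  drop 4 from [1, 4, -2] -> [1, -2]
  drop 4 from [4, 3] -> [3]
  satisfied 3 clause(s); 4 remain; assigned so far: [4]
unit clause [3] forces x3=T; simplify:
  satisfied 1 clause(s); 3 remain; assigned so far: [3, 4]
unit clause [2] forces x2=T; simplify:
  drop -2 from [1, -2] -> [1]
  satisfied 1 clause(s); 2 remain; assigned so far: [2, 3, 4]
unit clause [1] forces x1=T; simplify:
  drop -1 from [-5, -1] -> [-5]
  satisfied 1 clause(s); 1 remain; assigned so far: [1, 2, 3, 4]
unit clause [-5] forces x5=F; simplify:
  satisfied 1 clause(s); 0 remain; assigned so far: [1, 2, 3, 4, 5]

Answer: 0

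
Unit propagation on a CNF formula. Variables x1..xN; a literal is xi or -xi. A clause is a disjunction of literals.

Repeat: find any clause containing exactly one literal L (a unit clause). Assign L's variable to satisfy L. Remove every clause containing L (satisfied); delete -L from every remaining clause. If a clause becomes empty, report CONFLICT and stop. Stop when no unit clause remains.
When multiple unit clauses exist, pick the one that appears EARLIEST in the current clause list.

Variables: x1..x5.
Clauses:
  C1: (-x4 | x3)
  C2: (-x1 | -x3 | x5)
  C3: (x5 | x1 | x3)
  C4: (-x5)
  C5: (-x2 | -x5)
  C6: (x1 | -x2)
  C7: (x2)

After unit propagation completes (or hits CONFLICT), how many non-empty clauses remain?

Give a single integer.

unit clause [-5] forces x5=F; simplify:
  drop 5 from [-1, -3, 5] -> [-1, -3]
  drop 5 from [5, 1, 3] -> [1, 3]
  satisfied 2 clause(s); 5 remain; assigned so far: [5]
unit clause [2] forces x2=T; simplify:
  drop -2 from [1, -2] -> [1]
  satisfied 1 clause(s); 4 remain; assigned so far: [2, 5]
unit clause [1] forces x1=T; simplify:
  drop -1 from [-1, -3] -> [-3]
  satisfied 2 clause(s); 2 remain; assigned so far: [1, 2, 5]
unit clause [-3] forces x3=F; simplify:
  drop 3 from [-4, 3] -> [-4]
  satisfied 1 clause(s); 1 remain; assigned so far: [1, 2, 3, 5]
unit clause [-4] forces x4=F; simplify:
  satisfied 1 clause(s); 0 remain; assigned so far: [1, 2, 3, 4, 5]

Answer: 0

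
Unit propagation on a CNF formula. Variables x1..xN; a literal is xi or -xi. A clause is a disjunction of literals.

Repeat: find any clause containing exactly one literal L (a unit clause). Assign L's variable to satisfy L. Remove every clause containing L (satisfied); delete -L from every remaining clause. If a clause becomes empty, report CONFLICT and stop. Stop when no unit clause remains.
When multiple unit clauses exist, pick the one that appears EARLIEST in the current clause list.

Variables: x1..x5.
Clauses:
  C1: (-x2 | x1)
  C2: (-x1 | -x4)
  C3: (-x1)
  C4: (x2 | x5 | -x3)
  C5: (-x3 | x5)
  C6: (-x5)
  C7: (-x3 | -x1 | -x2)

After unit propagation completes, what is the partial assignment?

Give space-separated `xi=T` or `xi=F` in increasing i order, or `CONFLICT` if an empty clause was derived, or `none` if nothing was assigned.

Answer: x1=F x2=F x3=F x5=F

Derivation:
unit clause [-1] forces x1=F; simplify:
  drop 1 from [-2, 1] -> [-2]
  satisfied 3 clause(s); 4 remain; assigned so far: [1]
unit clause [-2] forces x2=F; simplify:
  drop 2 from [2, 5, -3] -> [5, -3]
  satisfied 1 clause(s); 3 remain; assigned so far: [1, 2]
unit clause [-5] forces x5=F; simplify:
  drop 5 from [5, -3] -> [-3]
  drop 5 from [-3, 5] -> [-3]
  satisfied 1 clause(s); 2 remain; assigned so far: [1, 2, 5]
unit clause [-3] forces x3=F; simplify:
  satisfied 2 clause(s); 0 remain; assigned so far: [1, 2, 3, 5]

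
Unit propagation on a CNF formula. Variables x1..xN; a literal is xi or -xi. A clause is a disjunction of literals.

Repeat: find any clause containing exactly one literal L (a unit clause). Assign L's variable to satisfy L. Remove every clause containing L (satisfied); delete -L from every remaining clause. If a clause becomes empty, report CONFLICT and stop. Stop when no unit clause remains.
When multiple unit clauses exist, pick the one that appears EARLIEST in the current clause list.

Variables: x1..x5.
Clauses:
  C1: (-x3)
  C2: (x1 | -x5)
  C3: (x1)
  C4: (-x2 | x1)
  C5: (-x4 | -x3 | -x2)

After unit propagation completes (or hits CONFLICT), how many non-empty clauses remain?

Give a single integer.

Answer: 0

Derivation:
unit clause [-3] forces x3=F; simplify:
  satisfied 2 clause(s); 3 remain; assigned so far: [3]
unit clause [1] forces x1=T; simplify:
  satisfied 3 clause(s); 0 remain; assigned so far: [1, 3]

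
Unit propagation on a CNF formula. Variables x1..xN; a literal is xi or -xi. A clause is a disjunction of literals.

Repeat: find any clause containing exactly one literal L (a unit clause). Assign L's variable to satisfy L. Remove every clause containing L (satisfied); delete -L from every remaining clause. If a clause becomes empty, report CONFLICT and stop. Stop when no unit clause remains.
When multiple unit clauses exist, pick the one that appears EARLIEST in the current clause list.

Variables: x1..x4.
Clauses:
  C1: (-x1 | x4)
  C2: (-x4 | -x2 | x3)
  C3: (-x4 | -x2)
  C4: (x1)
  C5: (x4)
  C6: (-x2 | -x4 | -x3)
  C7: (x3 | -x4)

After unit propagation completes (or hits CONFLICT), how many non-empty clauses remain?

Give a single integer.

Answer: 0

Derivation:
unit clause [1] forces x1=T; simplify:
  drop -1 from [-1, 4] -> [4]
  satisfied 1 clause(s); 6 remain; assigned so far: [1]
unit clause [4] forces x4=T; simplify:
  drop -4 from [-4, -2, 3] -> [-2, 3]
  drop -4 from [-4, -2] -> [-2]
  drop -4 from [-2, -4, -3] -> [-2, -3]
  drop -4 from [3, -4] -> [3]
  satisfied 2 clause(s); 4 remain; assigned so far: [1, 4]
unit clause [-2] forces x2=F; simplify:
  satisfied 3 clause(s); 1 remain; assigned so far: [1, 2, 4]
unit clause [3] forces x3=T; simplify:
  satisfied 1 clause(s); 0 remain; assigned so far: [1, 2, 3, 4]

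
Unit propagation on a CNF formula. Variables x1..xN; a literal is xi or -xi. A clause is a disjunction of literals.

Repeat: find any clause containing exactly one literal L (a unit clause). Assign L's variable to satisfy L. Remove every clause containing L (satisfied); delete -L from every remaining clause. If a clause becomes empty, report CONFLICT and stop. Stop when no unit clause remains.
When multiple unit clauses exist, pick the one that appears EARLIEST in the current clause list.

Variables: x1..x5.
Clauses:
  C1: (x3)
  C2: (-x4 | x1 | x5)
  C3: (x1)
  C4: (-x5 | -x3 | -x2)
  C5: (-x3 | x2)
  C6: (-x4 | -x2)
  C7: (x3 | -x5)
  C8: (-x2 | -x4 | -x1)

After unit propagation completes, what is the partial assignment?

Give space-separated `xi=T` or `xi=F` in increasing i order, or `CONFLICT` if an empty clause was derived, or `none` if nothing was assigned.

Answer: x1=T x2=T x3=T x4=F x5=F

Derivation:
unit clause [3] forces x3=T; simplify:
  drop -3 from [-5, -3, -2] -> [-5, -2]
  drop -3 from [-3, 2] -> [2]
  satisfied 2 clause(s); 6 remain; assigned so far: [3]
unit clause [1] forces x1=T; simplify:
  drop -1 from [-2, -4, -1] -> [-2, -4]
  satisfied 2 clause(s); 4 remain; assigned so far: [1, 3]
unit clause [2] forces x2=T; simplify:
  drop -2 from [-5, -2] -> [-5]
  drop -2 from [-4, -2] -> [-4]
  drop -2 from [-2, -4] -> [-4]
  satisfied 1 clause(s); 3 remain; assigned so far: [1, 2, 3]
unit clause [-5] forces x5=F; simplify:
  satisfied 1 clause(s); 2 remain; assigned so far: [1, 2, 3, 5]
unit clause [-4] forces x4=F; simplify:
  satisfied 2 clause(s); 0 remain; assigned so far: [1, 2, 3, 4, 5]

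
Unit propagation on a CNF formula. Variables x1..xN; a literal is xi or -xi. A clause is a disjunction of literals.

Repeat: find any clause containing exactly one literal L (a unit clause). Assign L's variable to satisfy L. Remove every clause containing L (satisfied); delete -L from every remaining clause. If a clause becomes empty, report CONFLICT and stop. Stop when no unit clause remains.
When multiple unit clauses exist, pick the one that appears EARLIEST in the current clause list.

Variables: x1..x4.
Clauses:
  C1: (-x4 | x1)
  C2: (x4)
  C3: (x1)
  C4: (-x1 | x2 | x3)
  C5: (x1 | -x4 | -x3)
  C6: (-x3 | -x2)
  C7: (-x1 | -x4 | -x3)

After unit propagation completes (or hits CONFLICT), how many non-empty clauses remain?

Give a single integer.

Answer: 0

Derivation:
unit clause [4] forces x4=T; simplify:
  drop -4 from [-4, 1] -> [1]
  drop -4 from [1, -4, -3] -> [1, -3]
  drop -4 from [-1, -4, -3] -> [-1, -3]
  satisfied 1 clause(s); 6 remain; assigned so far: [4]
unit clause [1] forces x1=T; simplify:
  drop -1 from [-1, 2, 3] -> [2, 3]
  drop -1 from [-1, -3] -> [-3]
  satisfied 3 clause(s); 3 remain; assigned so far: [1, 4]
unit clause [-3] forces x3=F; simplify:
  drop 3 from [2, 3] -> [2]
  satisfied 2 clause(s); 1 remain; assigned so far: [1, 3, 4]
unit clause [2] forces x2=T; simplify:
  satisfied 1 clause(s); 0 remain; assigned so far: [1, 2, 3, 4]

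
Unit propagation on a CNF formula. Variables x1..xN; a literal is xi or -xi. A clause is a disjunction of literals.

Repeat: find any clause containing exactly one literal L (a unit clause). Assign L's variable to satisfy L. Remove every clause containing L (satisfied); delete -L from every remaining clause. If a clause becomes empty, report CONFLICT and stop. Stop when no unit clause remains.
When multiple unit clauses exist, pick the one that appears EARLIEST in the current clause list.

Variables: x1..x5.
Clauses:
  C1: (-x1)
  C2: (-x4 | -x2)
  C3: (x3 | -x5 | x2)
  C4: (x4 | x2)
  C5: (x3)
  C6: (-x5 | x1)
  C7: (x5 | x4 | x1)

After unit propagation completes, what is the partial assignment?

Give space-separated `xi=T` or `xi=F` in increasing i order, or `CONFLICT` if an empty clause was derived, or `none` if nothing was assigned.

unit clause [-1] forces x1=F; simplify:
  drop 1 from [-5, 1] -> [-5]
  drop 1 from [5, 4, 1] -> [5, 4]
  satisfied 1 clause(s); 6 remain; assigned so far: [1]
unit clause [3] forces x3=T; simplify:
  satisfied 2 clause(s); 4 remain; assigned so far: [1, 3]
unit clause [-5] forces x5=F; simplify:
  drop 5 from [5, 4] -> [4]
  satisfied 1 clause(s); 3 remain; assigned so far: [1, 3, 5]
unit clause [4] forces x4=T; simplify:
  drop -4 from [-4, -2] -> [-2]
  satisfied 2 clause(s); 1 remain; assigned so far: [1, 3, 4, 5]
unit clause [-2] forces x2=F; simplify:
  satisfied 1 clause(s); 0 remain; assigned so far: [1, 2, 3, 4, 5]

Answer: x1=F x2=F x3=T x4=T x5=F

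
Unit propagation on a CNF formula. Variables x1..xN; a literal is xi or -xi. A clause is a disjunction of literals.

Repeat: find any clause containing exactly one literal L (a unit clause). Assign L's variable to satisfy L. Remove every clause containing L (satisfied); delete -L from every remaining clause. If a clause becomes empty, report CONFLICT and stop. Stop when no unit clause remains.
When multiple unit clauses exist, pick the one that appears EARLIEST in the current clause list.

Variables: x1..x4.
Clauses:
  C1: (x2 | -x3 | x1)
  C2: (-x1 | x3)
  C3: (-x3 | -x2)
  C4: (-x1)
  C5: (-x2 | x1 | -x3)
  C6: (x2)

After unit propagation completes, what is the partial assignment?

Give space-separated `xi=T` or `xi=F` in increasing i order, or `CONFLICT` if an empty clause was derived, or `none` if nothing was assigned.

Answer: x1=F x2=T x3=F

Derivation:
unit clause [-1] forces x1=F; simplify:
  drop 1 from [2, -3, 1] -> [2, -3]
  drop 1 from [-2, 1, -3] -> [-2, -3]
  satisfied 2 clause(s); 4 remain; assigned so far: [1]
unit clause [2] forces x2=T; simplify:
  drop -2 from [-3, -2] -> [-3]
  drop -2 from [-2, -3] -> [-3]
  satisfied 2 clause(s); 2 remain; assigned so far: [1, 2]
unit clause [-3] forces x3=F; simplify:
  satisfied 2 clause(s); 0 remain; assigned so far: [1, 2, 3]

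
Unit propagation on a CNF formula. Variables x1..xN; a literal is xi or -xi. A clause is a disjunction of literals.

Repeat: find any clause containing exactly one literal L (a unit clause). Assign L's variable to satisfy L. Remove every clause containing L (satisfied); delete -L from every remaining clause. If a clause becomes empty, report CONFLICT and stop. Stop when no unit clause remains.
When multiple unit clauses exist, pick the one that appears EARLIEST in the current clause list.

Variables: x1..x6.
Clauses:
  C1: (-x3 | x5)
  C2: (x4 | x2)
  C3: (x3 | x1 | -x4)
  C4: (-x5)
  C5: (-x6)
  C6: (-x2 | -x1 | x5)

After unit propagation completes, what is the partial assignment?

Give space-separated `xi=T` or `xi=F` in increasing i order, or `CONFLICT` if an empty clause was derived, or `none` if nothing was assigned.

unit clause [-5] forces x5=F; simplify:
  drop 5 from [-3, 5] -> [-3]
  drop 5 from [-2, -1, 5] -> [-2, -1]
  satisfied 1 clause(s); 5 remain; assigned so far: [5]
unit clause [-3] forces x3=F; simplify:
  drop 3 from [3, 1, -4] -> [1, -4]
  satisfied 1 clause(s); 4 remain; assigned so far: [3, 5]
unit clause [-6] forces x6=F; simplify:
  satisfied 1 clause(s); 3 remain; assigned so far: [3, 5, 6]

Answer: x3=F x5=F x6=F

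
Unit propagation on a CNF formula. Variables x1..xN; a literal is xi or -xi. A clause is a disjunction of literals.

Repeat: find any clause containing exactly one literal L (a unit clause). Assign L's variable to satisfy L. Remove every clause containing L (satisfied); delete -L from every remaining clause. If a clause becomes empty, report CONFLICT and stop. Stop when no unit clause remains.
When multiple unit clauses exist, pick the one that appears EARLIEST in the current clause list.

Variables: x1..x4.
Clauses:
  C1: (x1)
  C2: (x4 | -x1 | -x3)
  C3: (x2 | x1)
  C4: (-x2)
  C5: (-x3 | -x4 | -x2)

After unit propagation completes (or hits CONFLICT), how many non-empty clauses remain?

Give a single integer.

Answer: 1

Derivation:
unit clause [1] forces x1=T; simplify:
  drop -1 from [4, -1, -3] -> [4, -3]
  satisfied 2 clause(s); 3 remain; assigned so far: [1]
unit clause [-2] forces x2=F; simplify:
  satisfied 2 clause(s); 1 remain; assigned so far: [1, 2]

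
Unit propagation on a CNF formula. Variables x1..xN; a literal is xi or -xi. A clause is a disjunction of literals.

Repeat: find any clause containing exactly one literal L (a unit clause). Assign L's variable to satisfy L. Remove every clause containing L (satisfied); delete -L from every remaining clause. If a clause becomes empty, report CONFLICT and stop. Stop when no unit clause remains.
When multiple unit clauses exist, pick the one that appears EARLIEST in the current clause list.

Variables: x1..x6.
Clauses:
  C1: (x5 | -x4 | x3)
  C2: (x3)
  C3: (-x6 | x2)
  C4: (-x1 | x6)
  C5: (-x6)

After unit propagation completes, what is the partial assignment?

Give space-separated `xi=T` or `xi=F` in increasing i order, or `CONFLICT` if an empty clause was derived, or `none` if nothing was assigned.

unit clause [3] forces x3=T; simplify:
  satisfied 2 clause(s); 3 remain; assigned so far: [3]
unit clause [-6] forces x6=F; simplify:
  drop 6 from [-1, 6] -> [-1]
  satisfied 2 clause(s); 1 remain; assigned so far: [3, 6]
unit clause [-1] forces x1=F; simplify:
  satisfied 1 clause(s); 0 remain; assigned so far: [1, 3, 6]

Answer: x1=F x3=T x6=F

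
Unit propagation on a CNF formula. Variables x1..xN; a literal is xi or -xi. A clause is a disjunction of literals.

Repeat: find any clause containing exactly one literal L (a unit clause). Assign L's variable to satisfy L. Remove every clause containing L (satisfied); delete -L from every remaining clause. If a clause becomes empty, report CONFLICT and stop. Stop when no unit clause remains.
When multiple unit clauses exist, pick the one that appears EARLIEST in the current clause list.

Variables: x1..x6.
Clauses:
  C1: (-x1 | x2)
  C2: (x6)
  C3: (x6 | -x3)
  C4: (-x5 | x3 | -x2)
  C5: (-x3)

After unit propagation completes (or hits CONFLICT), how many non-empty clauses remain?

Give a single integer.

Answer: 2

Derivation:
unit clause [6] forces x6=T; simplify:
  satisfied 2 clause(s); 3 remain; assigned so far: [6]
unit clause [-3] forces x3=F; simplify:
  drop 3 from [-5, 3, -2] -> [-5, -2]
  satisfied 1 clause(s); 2 remain; assigned so far: [3, 6]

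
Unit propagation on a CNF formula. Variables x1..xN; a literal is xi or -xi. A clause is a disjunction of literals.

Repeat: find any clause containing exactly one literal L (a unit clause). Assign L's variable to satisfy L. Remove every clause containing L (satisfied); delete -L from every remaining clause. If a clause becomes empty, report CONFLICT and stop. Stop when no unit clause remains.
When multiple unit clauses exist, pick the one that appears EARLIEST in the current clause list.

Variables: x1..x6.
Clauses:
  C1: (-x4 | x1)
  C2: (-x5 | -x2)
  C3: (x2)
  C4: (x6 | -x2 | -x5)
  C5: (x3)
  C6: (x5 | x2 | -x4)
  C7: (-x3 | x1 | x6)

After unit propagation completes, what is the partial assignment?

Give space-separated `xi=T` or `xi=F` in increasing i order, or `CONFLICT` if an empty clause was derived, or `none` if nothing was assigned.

unit clause [2] forces x2=T; simplify:
  drop -2 from [-5, -2] -> [-5]
  drop -2 from [6, -2, -5] -> [6, -5]
  satisfied 2 clause(s); 5 remain; assigned so far: [2]
unit clause [-5] forces x5=F; simplify:
  satisfied 2 clause(s); 3 remain; assigned so far: [2, 5]
unit clause [3] forces x3=T; simplify:
  drop -3 from [-3, 1, 6] -> [1, 6]
  satisfied 1 clause(s); 2 remain; assigned so far: [2, 3, 5]

Answer: x2=T x3=T x5=F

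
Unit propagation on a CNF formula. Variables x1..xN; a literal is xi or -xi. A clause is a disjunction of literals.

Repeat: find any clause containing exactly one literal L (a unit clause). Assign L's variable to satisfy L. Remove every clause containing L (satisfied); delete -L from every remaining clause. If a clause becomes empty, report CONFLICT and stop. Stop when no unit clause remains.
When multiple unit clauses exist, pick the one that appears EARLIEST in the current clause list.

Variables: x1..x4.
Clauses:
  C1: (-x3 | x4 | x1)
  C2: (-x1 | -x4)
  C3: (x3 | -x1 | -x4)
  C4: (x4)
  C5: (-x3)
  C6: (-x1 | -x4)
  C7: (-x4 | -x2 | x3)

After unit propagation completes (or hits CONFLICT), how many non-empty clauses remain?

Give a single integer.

unit clause [4] forces x4=T; simplify:
  drop -4 from [-1, -4] -> [-1]
  drop -4 from [3, -1, -4] -> [3, -1]
  drop -4 from [-1, -4] -> [-1]
  drop -4 from [-4, -2, 3] -> [-2, 3]
  satisfied 2 clause(s); 5 remain; assigned so far: [4]
unit clause [-1] forces x1=F; simplify:
  satisfied 3 clause(s); 2 remain; assigned so far: [1, 4]
unit clause [-3] forces x3=F; simplify:
  drop 3 from [-2, 3] -> [-2]
  satisfied 1 clause(s); 1 remain; assigned so far: [1, 3, 4]
unit clause [-2] forces x2=F; simplify:
  satisfied 1 clause(s); 0 remain; assigned so far: [1, 2, 3, 4]

Answer: 0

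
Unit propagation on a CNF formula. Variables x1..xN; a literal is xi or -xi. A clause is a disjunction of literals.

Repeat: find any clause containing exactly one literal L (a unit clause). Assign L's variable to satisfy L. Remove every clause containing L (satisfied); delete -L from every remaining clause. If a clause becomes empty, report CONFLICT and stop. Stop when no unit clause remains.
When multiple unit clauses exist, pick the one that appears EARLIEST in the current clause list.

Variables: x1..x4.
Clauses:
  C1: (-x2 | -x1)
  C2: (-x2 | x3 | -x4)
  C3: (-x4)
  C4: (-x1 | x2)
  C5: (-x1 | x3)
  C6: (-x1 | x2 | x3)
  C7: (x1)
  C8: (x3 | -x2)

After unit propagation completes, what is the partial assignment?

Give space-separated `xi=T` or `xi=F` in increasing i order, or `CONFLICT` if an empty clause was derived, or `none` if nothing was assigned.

Answer: CONFLICT

Derivation:
unit clause [-4] forces x4=F; simplify:
  satisfied 2 clause(s); 6 remain; assigned so far: [4]
unit clause [1] forces x1=T; simplify:
  drop -1 from [-2, -1] -> [-2]
  drop -1 from [-1, 2] -> [2]
  drop -1 from [-1, 3] -> [3]
  drop -1 from [-1, 2, 3] -> [2, 3]
  satisfied 1 clause(s); 5 remain; assigned so far: [1, 4]
unit clause [-2] forces x2=F; simplify:
  drop 2 from [2] -> [] (empty!)
  drop 2 from [2, 3] -> [3]
  satisfied 2 clause(s); 3 remain; assigned so far: [1, 2, 4]
CONFLICT (empty clause)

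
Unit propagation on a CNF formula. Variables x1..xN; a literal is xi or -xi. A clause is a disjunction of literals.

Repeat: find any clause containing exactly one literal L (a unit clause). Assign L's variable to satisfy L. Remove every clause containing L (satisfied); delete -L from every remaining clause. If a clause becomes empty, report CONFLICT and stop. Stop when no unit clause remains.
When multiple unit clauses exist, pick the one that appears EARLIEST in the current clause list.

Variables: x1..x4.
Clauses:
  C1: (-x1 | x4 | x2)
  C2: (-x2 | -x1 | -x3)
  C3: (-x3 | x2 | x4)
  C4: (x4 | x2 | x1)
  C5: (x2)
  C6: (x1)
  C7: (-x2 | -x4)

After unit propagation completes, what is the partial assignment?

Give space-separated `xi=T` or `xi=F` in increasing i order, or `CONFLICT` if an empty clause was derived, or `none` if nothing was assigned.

unit clause [2] forces x2=T; simplify:
  drop -2 from [-2, -1, -3] -> [-1, -3]
  drop -2 from [-2, -4] -> [-4]
  satisfied 4 clause(s); 3 remain; assigned so far: [2]
unit clause [1] forces x1=T; simplify:
  drop -1 from [-1, -3] -> [-3]
  satisfied 1 clause(s); 2 remain; assigned so far: [1, 2]
unit clause [-3] forces x3=F; simplify:
  satisfied 1 clause(s); 1 remain; assigned so far: [1, 2, 3]
unit clause [-4] forces x4=F; simplify:
  satisfied 1 clause(s); 0 remain; assigned so far: [1, 2, 3, 4]

Answer: x1=T x2=T x3=F x4=F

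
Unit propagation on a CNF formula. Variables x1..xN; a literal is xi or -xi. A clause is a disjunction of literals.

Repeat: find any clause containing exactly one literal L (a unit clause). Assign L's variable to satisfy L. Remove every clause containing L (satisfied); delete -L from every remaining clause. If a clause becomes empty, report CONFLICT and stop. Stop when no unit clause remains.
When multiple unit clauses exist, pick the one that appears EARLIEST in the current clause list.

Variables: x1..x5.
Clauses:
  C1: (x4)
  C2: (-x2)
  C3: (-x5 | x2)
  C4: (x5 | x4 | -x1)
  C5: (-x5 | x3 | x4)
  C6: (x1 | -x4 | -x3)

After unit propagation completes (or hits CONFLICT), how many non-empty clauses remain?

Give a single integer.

unit clause [4] forces x4=T; simplify:
  drop -4 from [1, -4, -3] -> [1, -3]
  satisfied 3 clause(s); 3 remain; assigned so far: [4]
unit clause [-2] forces x2=F; simplify:
  drop 2 from [-5, 2] -> [-5]
  satisfied 1 clause(s); 2 remain; assigned so far: [2, 4]
unit clause [-5] forces x5=F; simplify:
  satisfied 1 clause(s); 1 remain; assigned so far: [2, 4, 5]

Answer: 1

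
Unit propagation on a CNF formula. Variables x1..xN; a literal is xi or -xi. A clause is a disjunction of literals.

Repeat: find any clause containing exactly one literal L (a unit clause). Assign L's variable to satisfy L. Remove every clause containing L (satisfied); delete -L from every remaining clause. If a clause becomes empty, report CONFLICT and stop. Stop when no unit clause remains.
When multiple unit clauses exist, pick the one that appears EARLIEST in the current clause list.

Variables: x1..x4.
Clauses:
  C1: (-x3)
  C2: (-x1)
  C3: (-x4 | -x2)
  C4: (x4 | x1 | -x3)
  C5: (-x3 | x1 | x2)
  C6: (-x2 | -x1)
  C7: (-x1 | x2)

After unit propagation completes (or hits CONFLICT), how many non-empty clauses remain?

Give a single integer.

unit clause [-3] forces x3=F; simplify:
  satisfied 3 clause(s); 4 remain; assigned so far: [3]
unit clause [-1] forces x1=F; simplify:
  satisfied 3 clause(s); 1 remain; assigned so far: [1, 3]

Answer: 1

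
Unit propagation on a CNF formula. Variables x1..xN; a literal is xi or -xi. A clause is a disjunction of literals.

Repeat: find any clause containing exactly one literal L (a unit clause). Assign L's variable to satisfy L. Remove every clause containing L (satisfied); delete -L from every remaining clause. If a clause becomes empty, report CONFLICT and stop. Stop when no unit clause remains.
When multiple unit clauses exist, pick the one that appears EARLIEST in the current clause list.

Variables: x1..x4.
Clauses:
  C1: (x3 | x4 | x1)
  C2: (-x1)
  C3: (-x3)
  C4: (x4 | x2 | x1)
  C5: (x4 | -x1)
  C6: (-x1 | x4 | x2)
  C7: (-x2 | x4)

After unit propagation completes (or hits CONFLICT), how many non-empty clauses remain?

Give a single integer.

Answer: 0

Derivation:
unit clause [-1] forces x1=F; simplify:
  drop 1 from [3, 4, 1] -> [3, 4]
  drop 1 from [4, 2, 1] -> [4, 2]
  satisfied 3 clause(s); 4 remain; assigned so far: [1]
unit clause [-3] forces x3=F; simplify:
  drop 3 from [3, 4] -> [4]
  satisfied 1 clause(s); 3 remain; assigned so far: [1, 3]
unit clause [4] forces x4=T; simplify:
  satisfied 3 clause(s); 0 remain; assigned so far: [1, 3, 4]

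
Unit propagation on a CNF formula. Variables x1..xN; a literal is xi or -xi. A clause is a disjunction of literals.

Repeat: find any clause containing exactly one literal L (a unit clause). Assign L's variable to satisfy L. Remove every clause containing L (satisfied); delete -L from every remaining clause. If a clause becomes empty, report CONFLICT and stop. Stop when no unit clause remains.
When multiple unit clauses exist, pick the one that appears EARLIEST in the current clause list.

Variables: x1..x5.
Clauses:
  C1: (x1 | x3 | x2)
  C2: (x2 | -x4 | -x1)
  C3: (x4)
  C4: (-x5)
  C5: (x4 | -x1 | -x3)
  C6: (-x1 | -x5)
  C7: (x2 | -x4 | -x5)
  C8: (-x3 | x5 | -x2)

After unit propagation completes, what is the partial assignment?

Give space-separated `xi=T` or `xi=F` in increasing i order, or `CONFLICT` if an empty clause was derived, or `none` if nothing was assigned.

unit clause [4] forces x4=T; simplify:
  drop -4 from [2, -4, -1] -> [2, -1]
  drop -4 from [2, -4, -5] -> [2, -5]
  satisfied 2 clause(s); 6 remain; assigned so far: [4]
unit clause [-5] forces x5=F; simplify:
  drop 5 from [-3, 5, -2] -> [-3, -2]
  satisfied 3 clause(s); 3 remain; assigned so far: [4, 5]

Answer: x4=T x5=F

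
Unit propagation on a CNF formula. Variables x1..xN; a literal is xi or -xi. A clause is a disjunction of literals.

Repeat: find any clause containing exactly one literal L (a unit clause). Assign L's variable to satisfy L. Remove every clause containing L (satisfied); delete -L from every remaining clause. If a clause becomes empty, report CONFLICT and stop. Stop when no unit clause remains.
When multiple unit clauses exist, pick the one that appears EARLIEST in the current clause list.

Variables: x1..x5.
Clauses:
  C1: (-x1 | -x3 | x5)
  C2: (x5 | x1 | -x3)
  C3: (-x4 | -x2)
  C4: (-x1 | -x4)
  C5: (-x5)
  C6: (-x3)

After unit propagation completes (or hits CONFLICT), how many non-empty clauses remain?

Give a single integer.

Answer: 2

Derivation:
unit clause [-5] forces x5=F; simplify:
  drop 5 from [-1, -3, 5] -> [-1, -3]
  drop 5 from [5, 1, -3] -> [1, -3]
  satisfied 1 clause(s); 5 remain; assigned so far: [5]
unit clause [-3] forces x3=F; simplify:
  satisfied 3 clause(s); 2 remain; assigned so far: [3, 5]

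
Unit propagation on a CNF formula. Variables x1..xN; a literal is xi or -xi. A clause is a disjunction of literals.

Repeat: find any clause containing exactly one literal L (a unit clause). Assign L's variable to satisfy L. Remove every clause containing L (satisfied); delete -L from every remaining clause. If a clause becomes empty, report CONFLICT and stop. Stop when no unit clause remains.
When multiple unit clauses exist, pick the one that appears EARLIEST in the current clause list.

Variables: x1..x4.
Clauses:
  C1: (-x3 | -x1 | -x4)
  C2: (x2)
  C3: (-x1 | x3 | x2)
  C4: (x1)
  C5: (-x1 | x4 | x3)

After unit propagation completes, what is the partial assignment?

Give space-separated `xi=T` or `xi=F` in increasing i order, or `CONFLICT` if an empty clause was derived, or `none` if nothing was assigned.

unit clause [2] forces x2=T; simplify:
  satisfied 2 clause(s); 3 remain; assigned so far: [2]
unit clause [1] forces x1=T; simplify:
  drop -1 from [-3, -1, -4] -> [-3, -4]
  drop -1 from [-1, 4, 3] -> [4, 3]
  satisfied 1 clause(s); 2 remain; assigned so far: [1, 2]

Answer: x1=T x2=T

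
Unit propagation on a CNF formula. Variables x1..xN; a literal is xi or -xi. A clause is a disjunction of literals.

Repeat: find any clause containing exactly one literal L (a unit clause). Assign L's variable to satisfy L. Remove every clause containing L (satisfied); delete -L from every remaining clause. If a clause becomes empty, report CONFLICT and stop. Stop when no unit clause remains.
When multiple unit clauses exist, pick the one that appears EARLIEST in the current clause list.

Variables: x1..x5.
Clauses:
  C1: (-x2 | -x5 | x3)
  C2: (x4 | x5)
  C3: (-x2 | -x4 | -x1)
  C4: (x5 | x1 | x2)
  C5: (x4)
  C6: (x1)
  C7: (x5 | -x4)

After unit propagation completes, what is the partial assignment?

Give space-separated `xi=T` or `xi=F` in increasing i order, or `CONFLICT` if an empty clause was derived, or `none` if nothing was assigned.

unit clause [4] forces x4=T; simplify:
  drop -4 from [-2, -4, -1] -> [-2, -1]
  drop -4 from [5, -4] -> [5]
  satisfied 2 clause(s); 5 remain; assigned so far: [4]
unit clause [1] forces x1=T; simplify:
  drop -1 from [-2, -1] -> [-2]
  satisfied 2 clause(s); 3 remain; assigned so far: [1, 4]
unit clause [-2] forces x2=F; simplify:
  satisfied 2 clause(s); 1 remain; assigned so far: [1, 2, 4]
unit clause [5] forces x5=T; simplify:
  satisfied 1 clause(s); 0 remain; assigned so far: [1, 2, 4, 5]

Answer: x1=T x2=F x4=T x5=T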